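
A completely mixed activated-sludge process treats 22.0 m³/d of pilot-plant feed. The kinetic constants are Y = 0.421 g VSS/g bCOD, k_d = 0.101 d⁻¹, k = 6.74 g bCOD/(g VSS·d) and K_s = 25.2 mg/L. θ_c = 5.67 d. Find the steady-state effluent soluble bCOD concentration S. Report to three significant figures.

From the Monod/SRT balance for a CMAS, S = K_s·(1+k_d θ_c)/[θ_c·(Y k − k_d) − 1] = 25.2 × (1 + 0.101 × 5.67) / [5.67 × (0.421 × 6.74 − 0.101) − 1] = 39.63 / 14.52 = 2.730 mg/L.

S ≈ 2.73 mg/L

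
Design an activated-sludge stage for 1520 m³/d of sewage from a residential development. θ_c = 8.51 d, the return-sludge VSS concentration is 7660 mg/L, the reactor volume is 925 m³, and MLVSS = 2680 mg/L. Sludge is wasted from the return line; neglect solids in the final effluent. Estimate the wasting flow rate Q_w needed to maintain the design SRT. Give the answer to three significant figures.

Q_w ≈ 38.0 m³/d

θ_c = V·X/(Q_w·X_r) when wasting from the recycle, so Q_w = V·X/(θ_c·X_r) = 925.0 × 2680 / (8.51 × 7660) = 38.03 m³/d.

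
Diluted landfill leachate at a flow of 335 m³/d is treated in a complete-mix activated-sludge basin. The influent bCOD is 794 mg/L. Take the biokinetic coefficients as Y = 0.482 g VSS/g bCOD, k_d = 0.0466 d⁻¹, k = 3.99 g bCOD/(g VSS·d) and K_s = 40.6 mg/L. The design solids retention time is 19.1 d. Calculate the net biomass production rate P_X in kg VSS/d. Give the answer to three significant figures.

From the Monod/SRT balance for a CMAS, S = K_s·(1+k_d θ_c)/[θ_c·(Y k − k_d) − 1] = 40.6 × (1 + 0.0466 × 19.1) / [19.1 × (0.482 × 3.99 − 0.0466) − 1] = 76.74 / 34.84 = 2.202 mg/L.
Observed yield with endogenous decay: Y_obs = Y / (1 + k_d·θ_c) = 0.482 / (1 + 0.0466 × 19.1) = 0.482 / 1.890 = 0.2550 g VSS/g bCOD.
Q·(S₀ − S) = 335 × (794 − 2.20) × 10⁻³ = 265.3 kg/d removed.
Net biomass production P_X = Y_obs × Q·(S₀ − S) = 0.2550 × 265.3 = 67.64 kg VSS/d.

P_X ≈ 67.6 kg VSS/d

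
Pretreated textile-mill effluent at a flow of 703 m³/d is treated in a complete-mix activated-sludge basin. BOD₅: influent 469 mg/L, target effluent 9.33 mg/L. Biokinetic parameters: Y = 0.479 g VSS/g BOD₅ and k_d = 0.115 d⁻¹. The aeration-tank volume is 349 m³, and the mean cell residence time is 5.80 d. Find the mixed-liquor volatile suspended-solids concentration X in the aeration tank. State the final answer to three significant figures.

Solving the biomass balance for X: X = Y Q (S₀−S) θ_c / [V (1+k_d θ_c)] = 0.479 × 703 × (469 − 9.33) × 5.80 / [349 × (1 + 0.115 × 5.80)] = 1543 mg/L.

X ≈ 1540 mg/L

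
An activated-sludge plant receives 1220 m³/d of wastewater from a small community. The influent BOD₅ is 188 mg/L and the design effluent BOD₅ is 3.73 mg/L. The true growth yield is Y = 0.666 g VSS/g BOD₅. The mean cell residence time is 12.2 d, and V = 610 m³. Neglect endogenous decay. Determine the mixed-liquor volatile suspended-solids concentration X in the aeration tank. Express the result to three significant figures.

X ≈ 2990 mg/L

Without decay, X = Y Q (S₀−S) θ_c / V = 0.666 × 1220 × (188 − 3.73) × 12.2 / 610 = 2994 mg/L.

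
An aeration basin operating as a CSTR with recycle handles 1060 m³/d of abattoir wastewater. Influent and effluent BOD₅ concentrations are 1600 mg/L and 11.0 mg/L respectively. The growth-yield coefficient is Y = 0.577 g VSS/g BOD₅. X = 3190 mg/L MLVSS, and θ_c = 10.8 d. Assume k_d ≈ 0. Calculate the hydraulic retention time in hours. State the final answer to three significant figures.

V·X = Y·Q·ΔS·θ_c gives V = 0.577 × 1060 × (1600 − 11.0) × 10.8 / 3190 = 3290 m³.
HRT = V/Q = 3290 m³ / 1060 m³·d⁻¹ = 3.104 d × 24 = 74.50 h.

τ ≈ 74.5 h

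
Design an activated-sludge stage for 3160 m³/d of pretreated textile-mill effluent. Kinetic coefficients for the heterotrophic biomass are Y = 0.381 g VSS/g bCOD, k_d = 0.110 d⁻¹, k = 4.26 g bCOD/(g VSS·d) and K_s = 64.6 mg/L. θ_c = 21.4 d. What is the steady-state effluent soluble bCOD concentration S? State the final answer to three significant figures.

S ≈ 6.90 mg/L

Effluent substrate depends only on kinetics and SRT: S = K_s(1 + k_d θ_c) / [θ_c(Yk − k_d) − 1] = 64.6 × (1 + 0.110 × 21.4) / [21.4 × (0.381 × 4.26 − 0.110) − 1] = 216.7 / 31.38 = 6.905 mg/L.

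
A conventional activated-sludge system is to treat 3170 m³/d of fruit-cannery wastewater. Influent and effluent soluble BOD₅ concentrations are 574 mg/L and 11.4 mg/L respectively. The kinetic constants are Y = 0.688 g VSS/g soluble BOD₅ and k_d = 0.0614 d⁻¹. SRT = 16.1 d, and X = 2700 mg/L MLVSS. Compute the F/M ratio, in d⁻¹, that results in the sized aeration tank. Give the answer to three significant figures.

F/M ≈ 0.183 d⁻¹

Steady-state biomass mass balance: V·X·(1 + k_d·θ_c) = Y·Q·(S₀ − S)·θ_c, so V = 0.688 × 3170 × (574 − 11.4) × 16.1 / [2700 × (1 + 0.0614 × 16.1)] = 1.98×10^7 / 5369 = 3679 m³.
Food-to-microorganism ratio F/M = Q S₀ / (V X) = 3170 × 574 / (3679 × 2700) = 0.1832 d⁻¹.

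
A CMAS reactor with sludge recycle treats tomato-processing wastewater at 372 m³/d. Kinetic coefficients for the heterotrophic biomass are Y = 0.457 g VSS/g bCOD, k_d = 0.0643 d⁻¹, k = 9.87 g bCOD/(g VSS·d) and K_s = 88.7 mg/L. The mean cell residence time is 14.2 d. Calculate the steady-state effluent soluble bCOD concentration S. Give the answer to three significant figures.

From the Monod/SRT balance for a CMAS, S = K_s·(1+k_d θ_c)/[θ_c·(Y k − k_d) − 1] = 88.7 × (1 + 0.0643 × 14.2) / [14.2 × (0.457 × 9.87 − 0.0643) − 1] = 169.7 / 62.14 = 2.731 mg/L.

S ≈ 2.73 mg/L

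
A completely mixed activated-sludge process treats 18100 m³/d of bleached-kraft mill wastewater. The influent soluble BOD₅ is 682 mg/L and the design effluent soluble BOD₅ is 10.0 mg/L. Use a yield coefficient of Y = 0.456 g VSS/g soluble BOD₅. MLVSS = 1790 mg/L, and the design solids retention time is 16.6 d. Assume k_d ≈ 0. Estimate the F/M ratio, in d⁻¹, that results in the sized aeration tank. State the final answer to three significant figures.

With k_d = 0 the design equation reduces to V = Y Q (S₀−S) θ_c / X = 0.456 × 18100 × (682 − 10.0) × 16.6 / 1790 = 51436 m³.
Food-to-microorganism ratio F/M = Q S₀ / (V X) = 18100 × 682 / (51436 × 1790) = 0.1341 d⁻¹.

F/M ≈ 0.134 d⁻¹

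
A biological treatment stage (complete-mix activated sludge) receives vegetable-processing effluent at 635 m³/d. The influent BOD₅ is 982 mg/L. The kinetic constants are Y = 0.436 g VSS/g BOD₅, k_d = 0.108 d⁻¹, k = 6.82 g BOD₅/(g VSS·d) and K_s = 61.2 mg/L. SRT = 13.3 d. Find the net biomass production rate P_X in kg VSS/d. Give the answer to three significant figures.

P_X ≈ 111 kg VSS/d

Effluent substrate depends only on kinetics and SRT: S = K_s(1 + k_d θ_c) / [θ_c(Yk − k_d) − 1] = 61.2 × (1 + 0.108 × 13.3) / [13.3 × (0.436 × 6.82 − 0.108) − 1] = 149.1 / 37.11 = 4.018 mg/L.
Correct the yield for decay: Y_obs = Y/(1 + k_d θ_c) = 0.436 / (1 + 0.108 × 13.3) = 0.436 / 2.436 = 0.1790.
Mass of BOD₅ removed per day: Q(S₀ − S) = 635 × 978.0 g/m³ = 621.0 kg/d.
P_X = Y_obs · Q(S₀ − S) = 0.1790 × 621.0 = 111.1 kg VSS/d.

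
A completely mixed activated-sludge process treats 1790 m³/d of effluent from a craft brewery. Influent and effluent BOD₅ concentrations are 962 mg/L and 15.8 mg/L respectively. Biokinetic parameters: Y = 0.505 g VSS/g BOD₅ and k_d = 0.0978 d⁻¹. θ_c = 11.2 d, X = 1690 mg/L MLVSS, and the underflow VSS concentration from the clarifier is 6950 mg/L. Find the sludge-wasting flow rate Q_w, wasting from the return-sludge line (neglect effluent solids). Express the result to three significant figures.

Q_w ≈ 58.7 m³/d

Steady-state biomass mass balance: V·X·(1 + k_d·θ_c) = Y·Q·(S₀ − S)·θ_c, so V = 0.505 × 1790 × (962 − 15.8) × 11.2 / [1690 × (1 + 0.0978 × 11.2)] = 9.58×10^6 / 3541 = 2705 m³.
θ_c = V·X/(Q_w·X_r) when wasting from the recycle, so Q_w = V·X/(θ_c·X_r) = 2705 × 1690 / (11.2 × 6950) = 58.73 m³/d.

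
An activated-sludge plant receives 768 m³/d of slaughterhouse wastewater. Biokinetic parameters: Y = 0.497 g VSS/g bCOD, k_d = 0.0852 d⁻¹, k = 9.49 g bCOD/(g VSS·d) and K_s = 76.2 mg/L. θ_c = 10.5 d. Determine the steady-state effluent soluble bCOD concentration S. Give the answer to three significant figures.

S ≈ 3.03 mg/L

For a completely mixed reactor with recycle the Lawrence–McCarty relation gives S = K_s·(1 + k_d·θ_c) / [θ_c·(Y·k − k_d) − 1] = 76.2 × (1 + 0.0852 × 10.5) / [10.5 × (0.497 × 9.49 − 0.0852) − 1] = 144.4 / 47.63 = 3.031 mg/L.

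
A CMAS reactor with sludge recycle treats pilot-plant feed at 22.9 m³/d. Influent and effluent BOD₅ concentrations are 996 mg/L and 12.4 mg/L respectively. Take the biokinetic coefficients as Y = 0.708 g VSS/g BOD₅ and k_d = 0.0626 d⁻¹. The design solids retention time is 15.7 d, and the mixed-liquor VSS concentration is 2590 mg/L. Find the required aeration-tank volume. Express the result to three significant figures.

V ≈ 48.8 m³

From the SRT design equation V = Y Q (S₀−S) θ_c / [X (1 + k_d θ_c)] = 0.708 × 22.9 × (996 − 12.4) × 15.7 / [2590 × (1 + 0.0626 × 15.7)] = 2.5×10^5 / 5136 = 48.75 m³.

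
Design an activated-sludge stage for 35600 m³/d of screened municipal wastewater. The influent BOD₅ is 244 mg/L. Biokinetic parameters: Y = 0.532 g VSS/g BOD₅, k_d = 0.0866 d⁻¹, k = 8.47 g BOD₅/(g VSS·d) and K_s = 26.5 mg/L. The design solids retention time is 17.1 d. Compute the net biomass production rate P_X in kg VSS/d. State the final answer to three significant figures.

For a completely mixed reactor with recycle the Lawrence–McCarty relation gives S = K_s·(1 + k_d·θ_c) / [θ_c·(Y·k − k_d) − 1] = 26.5 × (1 + 0.0866 × 17.1) / [17.1 × (0.532 × 8.47 − 0.0866) − 1] = 65.74 / 74.57 = 0.8816 mg/L.
Y_obs = Y / (1 + k_d θ_c) = 0.532 / (1 + 0.0866 × 17.1) = 0.532 / 2.481 = 0.2144.
Mass of BOD₅ removed per day: Q(S₀ − S) = 35600 × 243.1 g/m³ = 8655 kg/d.
So the net sludge growth is P_X = 0.2144 × 8655 = 1856 kg VSS/d.

P_X ≈ 1860 kg VSS/d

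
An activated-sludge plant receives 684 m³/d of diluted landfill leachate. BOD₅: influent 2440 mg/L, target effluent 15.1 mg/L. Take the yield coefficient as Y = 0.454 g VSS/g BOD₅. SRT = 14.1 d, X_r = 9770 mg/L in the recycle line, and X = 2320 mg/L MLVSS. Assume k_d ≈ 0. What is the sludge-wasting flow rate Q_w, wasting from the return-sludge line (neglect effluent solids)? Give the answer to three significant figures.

V·X = Y·Q·ΔS·θ_c gives V = 0.454 × 684 × (2440 − 15.1) × 14.1 / 2320 = 4577 m³.
Q_w = (V·X)/(θ_c X_r) = 4577 × 2320 / (14.1 × 9770) = 77.07 m³/d.

Q_w ≈ 77.1 m³/d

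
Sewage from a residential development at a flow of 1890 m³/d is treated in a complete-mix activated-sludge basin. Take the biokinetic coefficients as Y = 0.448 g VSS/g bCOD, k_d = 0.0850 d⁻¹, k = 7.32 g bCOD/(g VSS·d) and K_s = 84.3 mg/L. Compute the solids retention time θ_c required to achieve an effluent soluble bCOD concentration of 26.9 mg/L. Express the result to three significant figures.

θ_c ≈ 1.41 d

From 1/θ_c = Y·k·S/(K_s + S) − k_d: Y·k·S/(K_s+S) = 0.448 × 7.32 × 26.9 / (84.3 + 26.9) = 0.7933 d⁻¹.
θ_c = 1/(μ − k_d) = 1/(0.7933 − 0.0850) = 1/0.7083 = 1.412 d.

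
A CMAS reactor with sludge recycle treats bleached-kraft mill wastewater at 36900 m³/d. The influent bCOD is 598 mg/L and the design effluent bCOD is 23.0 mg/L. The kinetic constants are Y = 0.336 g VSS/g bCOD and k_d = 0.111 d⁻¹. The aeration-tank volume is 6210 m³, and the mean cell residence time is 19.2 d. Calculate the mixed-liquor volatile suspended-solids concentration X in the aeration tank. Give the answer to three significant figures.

Solving the biomass balance for X: X = Y Q (S₀−S) θ_c / [V (1+k_d θ_c)] = 0.336 × 36900 × (598 − 23.0) × 19.2 / [6210 × (1 + 0.111 × 19.2)] = 7039 mg/L.

X ≈ 7040 mg/L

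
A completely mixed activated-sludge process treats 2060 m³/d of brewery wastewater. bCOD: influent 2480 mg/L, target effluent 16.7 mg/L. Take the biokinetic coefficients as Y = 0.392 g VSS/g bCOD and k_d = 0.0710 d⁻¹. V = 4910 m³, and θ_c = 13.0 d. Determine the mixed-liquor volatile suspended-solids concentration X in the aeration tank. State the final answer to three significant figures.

X = Y·Q·ΔS·θ_c / [V·(1 + k_d θ_c)] = 0.392 × 2060 × (2480 − 16.7) × 13.0 / [4910 × (1 + 0.0710 × 13.0)] = 2739 mg/L.

X ≈ 2740 mg/L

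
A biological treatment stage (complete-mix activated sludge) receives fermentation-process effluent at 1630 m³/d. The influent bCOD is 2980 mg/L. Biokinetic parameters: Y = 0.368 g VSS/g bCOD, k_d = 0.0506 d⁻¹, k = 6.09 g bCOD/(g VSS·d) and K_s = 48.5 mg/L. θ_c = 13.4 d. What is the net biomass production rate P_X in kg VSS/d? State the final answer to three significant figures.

For a completely mixed reactor with recycle the Lawrence–McCarty relation gives S = K_s·(1 + k_d·θ_c) / [θ_c·(Y·k − k_d) − 1] = 48.5 × (1 + 0.0506 × 13.4) / [13.4 × (0.368 × 6.09 − 0.0506) − 1] = 81.38 / 28.35 = 2.870 mg/L.
Observed yield with endogenous decay: Y_obs = Y / (1 + k_d·θ_c) = 0.368 / (1 + 0.0506 × 13.4) = 0.368 / 1.678 = 0.2193 g VSS/g bCOD.
Mass of bCOD removed per day: Q(S₀ − S) = 1630 × 2977 g/m³ = 4853 kg/d.
So the net sludge growth is P_X = 0.2193 × 4853 = 1064 kg VSS/d.

P_X ≈ 1060 kg VSS/d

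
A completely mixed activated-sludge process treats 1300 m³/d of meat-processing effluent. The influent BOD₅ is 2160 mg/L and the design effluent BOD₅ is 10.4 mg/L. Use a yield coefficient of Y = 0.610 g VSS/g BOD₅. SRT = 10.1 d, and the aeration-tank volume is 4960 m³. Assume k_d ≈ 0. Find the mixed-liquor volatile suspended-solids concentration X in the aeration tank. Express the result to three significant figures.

X ≈ 3470 mg/L

X = Y·Q·ΔS·θ_c / V = 0.610 × 1300 × (2160 − 10.4) × 10.1 / 4960 = 3471 mg/L.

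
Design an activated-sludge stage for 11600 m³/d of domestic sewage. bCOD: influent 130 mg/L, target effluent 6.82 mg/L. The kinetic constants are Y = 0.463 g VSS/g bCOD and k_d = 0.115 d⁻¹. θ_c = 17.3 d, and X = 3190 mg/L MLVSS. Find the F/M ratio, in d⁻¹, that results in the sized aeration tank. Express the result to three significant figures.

From the SRT design equation V = Y Q (S₀−S) θ_c / [X (1 + k_d θ_c)] = 0.463 × 11600 × (130 − 6.82) × 17.3 / [3190 × (1 + 0.115 × 17.3)] = 1.14×10^7 / 9537 = 1200 m³.
F/M = applied load / biomass = Q·S₀/(V·X) = 11600 × 130 / (1200 × 3190) = 0.3939 d⁻¹.

F/M ≈ 0.394 d⁻¹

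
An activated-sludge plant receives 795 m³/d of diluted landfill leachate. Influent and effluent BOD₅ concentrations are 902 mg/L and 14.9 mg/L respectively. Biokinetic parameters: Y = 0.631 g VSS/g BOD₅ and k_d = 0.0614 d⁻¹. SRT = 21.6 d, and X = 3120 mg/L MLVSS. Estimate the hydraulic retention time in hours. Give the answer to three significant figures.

τ ≈ 40.0 h

Steady-state biomass mass balance: V·X·(1 + k_d·θ_c) = Y·Q·(S₀ − S)·θ_c, so V = 0.631 × 795 × (902 − 14.9) × 21.6 / [3120 × (1 + 0.0614 × 21.6)] = 9.61×10^6 / 7258 = 1324 m³.
Hydraulic retention time τ = V/Q = 1324 / 795 = 1.666 d = 39.98 h.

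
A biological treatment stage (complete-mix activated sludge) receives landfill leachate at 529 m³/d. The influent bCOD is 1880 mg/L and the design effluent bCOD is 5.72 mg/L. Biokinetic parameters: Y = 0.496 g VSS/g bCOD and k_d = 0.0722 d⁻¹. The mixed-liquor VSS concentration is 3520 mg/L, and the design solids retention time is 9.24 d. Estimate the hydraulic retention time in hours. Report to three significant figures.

From the SRT design equation V = Y Q (S₀−S) θ_c / [X (1 + k_d θ_c)] = 0.496 × 529 × (1880 − 5.72) × 9.24 / [3520 × (1 + 0.0722 × 9.24)] = 4.54×10^6 / 5868 = 774.3 m³.
τ = V/Q = 774.3/529 = 1.464 d, or 35.13 h.

τ ≈ 35.1 h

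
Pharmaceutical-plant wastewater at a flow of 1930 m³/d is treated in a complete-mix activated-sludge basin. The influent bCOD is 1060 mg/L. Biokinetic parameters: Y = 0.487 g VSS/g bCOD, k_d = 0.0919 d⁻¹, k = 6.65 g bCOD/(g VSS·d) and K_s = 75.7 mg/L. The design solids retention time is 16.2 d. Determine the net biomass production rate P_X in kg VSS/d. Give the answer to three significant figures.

P_X ≈ 399 kg VSS/d

For a completely mixed reactor with recycle the Lawrence–McCarty relation gives S = K_s·(1 + k_d·θ_c) / [θ_c·(Y·k − k_d) − 1] = 75.7 × (1 + 0.0919 × 16.2) / [16.2 × (0.487 × 6.65 − 0.0919) − 1] = 188.4 / 49.98 = 3.770 mg/L.
Observed yield with endogenous decay: Y_obs = Y / (1 + k_d·θ_c) = 0.487 / (1 + 0.0919 × 16.2) = 0.487 / 2.489 = 0.1957 g VSS/g bCOD.
Substrate removed = Q·(S₀ − S) = 1930 m³/d × (1060 − 3.77) g/m³ = 2.04×10^6 g/d = 2039 kg/d.
Biomass produced: P_X = Y_obs·Q·ΔS = 0.1957 × 2039 ≈ 398.9 kg VSS/d.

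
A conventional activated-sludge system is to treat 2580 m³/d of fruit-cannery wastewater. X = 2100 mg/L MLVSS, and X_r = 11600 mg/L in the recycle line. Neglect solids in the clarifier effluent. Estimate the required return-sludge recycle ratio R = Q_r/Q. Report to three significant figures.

R ≈ 0.221

R = Q_r/Q = X/(X_r − X) = 2100 / (11600 − 2100) = 0.2211.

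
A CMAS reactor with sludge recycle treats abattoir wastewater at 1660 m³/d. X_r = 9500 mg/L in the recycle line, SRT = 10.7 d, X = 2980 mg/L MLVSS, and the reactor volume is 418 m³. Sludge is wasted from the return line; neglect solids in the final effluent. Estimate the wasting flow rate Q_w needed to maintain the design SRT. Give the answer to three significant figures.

θ_c = V·X/(Q_w·X_r) when wasting from the recycle, so Q_w = V·X/(θ_c·X_r) = 418.0 × 2980 / (10.7 × 9500) = 12.25 m³/d.

Q_w ≈ 12.3 m³/d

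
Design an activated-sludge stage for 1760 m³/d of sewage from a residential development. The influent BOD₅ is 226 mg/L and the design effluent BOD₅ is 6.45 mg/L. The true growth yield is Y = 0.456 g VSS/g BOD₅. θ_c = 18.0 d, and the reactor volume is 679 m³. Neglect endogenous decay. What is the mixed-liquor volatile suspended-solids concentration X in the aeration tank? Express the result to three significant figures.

From V·X = Y·Q·(S₀ − S)·θ_c (decay neglected): X = 0.456 × 1760 × (226 − 6.45) × 18.0 / 679 = 4671 mg/L.

X ≈ 4670 mg/L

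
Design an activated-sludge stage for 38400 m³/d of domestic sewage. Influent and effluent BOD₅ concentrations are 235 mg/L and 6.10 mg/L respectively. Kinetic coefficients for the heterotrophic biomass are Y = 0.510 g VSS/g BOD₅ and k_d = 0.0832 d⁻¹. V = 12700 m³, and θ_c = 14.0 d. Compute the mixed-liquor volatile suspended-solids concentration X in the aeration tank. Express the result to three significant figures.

X ≈ 2280 mg/L

X = Y·Q·ΔS·θ_c / [V·(1 + k_d θ_c)] = 0.510 × 38400 × (235 − 6.10) × 14.0 / [12700 × (1 + 0.0832 × 14.0)] = 2283 mg/L.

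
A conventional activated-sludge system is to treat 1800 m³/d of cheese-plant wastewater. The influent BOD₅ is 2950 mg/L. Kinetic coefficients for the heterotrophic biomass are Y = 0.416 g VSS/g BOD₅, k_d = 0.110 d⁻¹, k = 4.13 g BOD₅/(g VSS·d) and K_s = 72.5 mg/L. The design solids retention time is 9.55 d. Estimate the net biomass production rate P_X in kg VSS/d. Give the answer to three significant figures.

P_X ≈ 1070 kg VSS/d

For a completely mixed reactor with recycle the Lawrence–McCarty relation gives S = K_s·(1 + k_d·θ_c) / [θ_c·(Y·k − k_d) − 1] = 72.5 × (1 + 0.110 × 9.55) / [9.55 × (0.416 × 4.13 − 0.110) − 1] = 148.7 / 14.36 = 10.35 mg/L.
Observed yield with endogenous decay: Y_obs = Y / (1 + k_d·θ_c) = 0.416 / (1 + 0.110 × 9.55) = 0.416 / 2.050 = 0.2029 g VSS/g BOD₅.
Q·(S₀ − S) = 1800 × (2950 − 10.4) × 10⁻³ = 5291 kg/d removed.
P_X = Y_obs · Q(S₀ − S) = 0.2029 × 5291 = 1073 kg VSS/d.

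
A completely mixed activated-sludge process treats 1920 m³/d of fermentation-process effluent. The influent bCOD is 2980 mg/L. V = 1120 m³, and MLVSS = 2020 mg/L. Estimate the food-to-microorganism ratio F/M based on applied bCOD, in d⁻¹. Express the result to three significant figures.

F/M = Q·S₀ / (V·X) = 1920 × 2980 / (1120 × 2020) = 2.529 g bCOD·(g VSS·d)⁻¹.

F/M ≈ 2.53 d⁻¹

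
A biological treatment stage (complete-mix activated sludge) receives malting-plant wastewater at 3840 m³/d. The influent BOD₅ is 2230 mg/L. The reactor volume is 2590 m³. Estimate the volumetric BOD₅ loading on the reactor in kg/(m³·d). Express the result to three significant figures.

Applied BOD₅ load per unit volume = Q·S₀/V = (3840 × 2230/1000)/2590 = 3.306 kg BOD₅·m⁻³·d⁻¹.

L_v ≈ 3.31 kg BOD₅/(m³·d)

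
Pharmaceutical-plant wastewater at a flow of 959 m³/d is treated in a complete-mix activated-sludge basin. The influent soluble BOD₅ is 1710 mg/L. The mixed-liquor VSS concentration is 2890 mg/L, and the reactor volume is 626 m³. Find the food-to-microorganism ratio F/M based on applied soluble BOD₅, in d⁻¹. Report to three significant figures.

F/M = applied load / biomass = Q·S₀/(V·X) = 959 × 1710 / (626.0 × 2890) = 0.9064 d⁻¹.

F/M ≈ 0.906 d⁻¹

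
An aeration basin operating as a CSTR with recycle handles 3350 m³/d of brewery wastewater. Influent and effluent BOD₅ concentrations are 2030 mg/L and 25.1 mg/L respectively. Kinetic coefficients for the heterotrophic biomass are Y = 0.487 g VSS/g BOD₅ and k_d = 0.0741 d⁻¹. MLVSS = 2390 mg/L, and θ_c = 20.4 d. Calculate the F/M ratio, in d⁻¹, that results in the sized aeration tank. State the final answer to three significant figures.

F/M ≈ 0.256 d⁻¹

Steady-state biomass mass balance: V·X·(1 + k_d·θ_c) = Y·Q·(S₀ − S)·θ_c, so V = 0.487 × 3350 × (2030 − 25.1) × 20.4 / [2390 × (1 + 0.0741 × 20.4)] = 6.67×10^7 / 6003 = 11116 m³.
Food-to-microorganism ratio F/M = Q S₀ / (V X) = 3350 × 2030 / (11116 × 2390) = 0.2560 d⁻¹.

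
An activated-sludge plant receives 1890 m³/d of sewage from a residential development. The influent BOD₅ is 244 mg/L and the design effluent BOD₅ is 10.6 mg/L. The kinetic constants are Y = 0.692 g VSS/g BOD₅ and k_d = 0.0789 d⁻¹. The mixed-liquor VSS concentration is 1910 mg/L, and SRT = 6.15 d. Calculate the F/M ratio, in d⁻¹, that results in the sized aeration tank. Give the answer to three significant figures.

From the SRT design equation V = Y Q (S₀−S) θ_c / [X (1 + k_d θ_c)] = 0.692 × 1890 × (244 − 10.6) × 6.15 / [1910 × (1 + 0.0789 × 6.15)] = 1.88×10^6 / 2837 = 661.8 m³.
F/M = Q·S₀ / (V·X) = 1890 × 244 / (661.8 × 1910) = 0.3648 g BOD₅·(g VSS·d)⁻¹.

F/M ≈ 0.365 d⁻¹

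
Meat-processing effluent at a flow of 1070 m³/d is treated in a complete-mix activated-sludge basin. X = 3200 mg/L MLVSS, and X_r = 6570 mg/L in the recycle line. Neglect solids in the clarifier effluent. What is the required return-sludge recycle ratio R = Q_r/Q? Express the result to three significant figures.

R ≈ 0.950

R = Q_r/Q = X/(X_r − X) = 3200 / (6570 − 3200) = 0.9496.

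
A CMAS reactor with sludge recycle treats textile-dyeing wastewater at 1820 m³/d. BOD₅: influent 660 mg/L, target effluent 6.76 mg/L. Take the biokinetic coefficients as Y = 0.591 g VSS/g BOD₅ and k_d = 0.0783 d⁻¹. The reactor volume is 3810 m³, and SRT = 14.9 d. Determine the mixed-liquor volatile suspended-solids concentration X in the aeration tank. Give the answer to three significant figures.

Solving the biomass balance for X: X = Y Q (S₀−S) θ_c / [V (1+k_d θ_c)] = 0.591 × 1820 × (660 − 6.76) × 14.9 / [3810 × (1 + 0.0783 × 14.9)] = 1268 mg/L.

X ≈ 1270 mg/L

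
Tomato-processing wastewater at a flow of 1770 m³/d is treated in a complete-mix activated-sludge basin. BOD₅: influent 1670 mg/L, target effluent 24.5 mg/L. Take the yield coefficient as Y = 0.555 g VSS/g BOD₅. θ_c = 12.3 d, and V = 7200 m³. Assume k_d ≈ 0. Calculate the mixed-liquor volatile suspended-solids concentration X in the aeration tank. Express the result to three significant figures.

From V·X = Y·Q·(S₀ − S)·θ_c (decay neglected): X = 0.555 × 1770 × (1670 − 24.5) × 12.3 / 7200 = 2761 mg/L.

X ≈ 2760 mg/L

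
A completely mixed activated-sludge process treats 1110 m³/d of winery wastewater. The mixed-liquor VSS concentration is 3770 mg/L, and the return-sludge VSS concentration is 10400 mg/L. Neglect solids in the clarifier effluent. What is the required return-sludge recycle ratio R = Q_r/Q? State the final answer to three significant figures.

Solids balance on the clarifier gives (1+R)X = R·X_r, so R = X/(X_r − X) = 3770 / (10400 − 3770) = 0.5686.

R ≈ 0.569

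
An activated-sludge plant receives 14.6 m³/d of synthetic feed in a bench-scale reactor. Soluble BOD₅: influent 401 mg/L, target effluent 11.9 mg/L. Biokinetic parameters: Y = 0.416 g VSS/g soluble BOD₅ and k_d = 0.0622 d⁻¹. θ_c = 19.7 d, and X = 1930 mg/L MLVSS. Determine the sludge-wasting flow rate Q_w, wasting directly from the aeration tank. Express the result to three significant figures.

Q_w ≈ 0.550 m³/d

From the SRT design equation V = Y Q (S₀−S) θ_c / [X (1 + k_d θ_c)] = 0.416 × 14.6 × (401 − 11.9) × 19.7 / [1930 × (1 + 0.0622 × 19.7)] = 4.66×10^4 / 4295 = 10.84 m³.
Wasting from the aeration tank: Q_w = V / θ_c = 10.84 / 19.7 = 0.5502 m³/d.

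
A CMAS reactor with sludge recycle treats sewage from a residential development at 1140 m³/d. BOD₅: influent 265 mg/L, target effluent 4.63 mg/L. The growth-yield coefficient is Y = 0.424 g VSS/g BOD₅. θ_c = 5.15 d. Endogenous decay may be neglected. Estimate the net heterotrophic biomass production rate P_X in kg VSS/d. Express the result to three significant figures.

No decay correction is needed, so Y_obs = Y = 0.424.
Mass of BOD₅ removed per day: Q(S₀ − S) = 1140 × 260.4 g/m³ = 296.8 kg/d.
P_X = Y_obs · Q(S₀ − S) = 0.4240 × 296.8 = 125.9 kg VSS/d.

P_X ≈ 126 kg VSS/d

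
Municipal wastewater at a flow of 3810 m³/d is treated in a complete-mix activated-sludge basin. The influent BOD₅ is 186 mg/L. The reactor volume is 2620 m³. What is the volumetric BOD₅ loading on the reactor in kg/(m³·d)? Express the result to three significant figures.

L_v = Q S₀ / V = 3810 × 186 × 10⁻³ / 2620 = 0.2705 kg/(m³·d).

L_v ≈ 0.270 kg BOD₅/(m³·d)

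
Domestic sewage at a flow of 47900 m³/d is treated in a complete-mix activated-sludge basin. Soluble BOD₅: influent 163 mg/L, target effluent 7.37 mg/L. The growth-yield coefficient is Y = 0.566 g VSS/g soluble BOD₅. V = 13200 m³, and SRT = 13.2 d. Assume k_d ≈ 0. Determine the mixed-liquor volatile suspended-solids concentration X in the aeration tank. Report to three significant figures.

X ≈ 4220 mg/L

From V·X = Y·Q·(S₀ − S)·θ_c (decay neglected): X = 0.566 × 47900 × (163 − 7.37) × 13.2 / 13200 = 4219 mg/L.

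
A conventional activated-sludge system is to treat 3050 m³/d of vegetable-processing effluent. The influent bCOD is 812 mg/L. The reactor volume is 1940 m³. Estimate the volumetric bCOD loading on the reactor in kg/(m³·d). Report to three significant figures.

Applied bCOD load per unit volume = Q·S₀/V = (3050 × 812/1000)/1940 = 1.277 kg bCOD·m⁻³·d⁻¹.

L_v ≈ 1.28 kg bCOD/(m³·d)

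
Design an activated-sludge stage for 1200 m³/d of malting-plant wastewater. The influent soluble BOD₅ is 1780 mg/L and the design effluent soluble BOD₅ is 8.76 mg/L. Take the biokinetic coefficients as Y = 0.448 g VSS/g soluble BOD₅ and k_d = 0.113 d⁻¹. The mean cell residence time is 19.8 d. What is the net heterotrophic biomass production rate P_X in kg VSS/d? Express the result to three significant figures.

P_X ≈ 294 kg VSS/d

Y_obs = Y / (1 + k_d θ_c) = 0.448 / (1 + 0.113 × 19.8) = 0.448 / 3.237 = 0.1384.
Mass of soluble BOD₅ removed per day: Q(S₀ − S) = 1200 × 1771 g/m³ = 2125 kg/d.
So the net sludge growth is P_X = 0.1384 × 2125 = 294.1 kg VSS/d.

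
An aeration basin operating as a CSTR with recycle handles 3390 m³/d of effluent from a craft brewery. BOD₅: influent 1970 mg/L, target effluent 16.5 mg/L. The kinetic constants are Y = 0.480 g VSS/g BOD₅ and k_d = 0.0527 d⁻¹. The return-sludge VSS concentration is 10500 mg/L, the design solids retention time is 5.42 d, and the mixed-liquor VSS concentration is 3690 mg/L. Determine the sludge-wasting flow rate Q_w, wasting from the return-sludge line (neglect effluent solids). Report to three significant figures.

Q_w ≈ 235 m³/d

Steady-state biomass mass balance: V·X·(1 + k_d·θ_c) = Y·Q·(S₀ − S)·θ_c, so V = 0.480 × 3390 × (1970 − 16.5) × 5.42 / [3690 × (1 + 0.0527 × 5.42)] = 1.72×10^7 / 4744 = 3632 m³.
Q_w = (V·X)/(θ_c X_r) = 3632 × 3690 / (5.42 × 10500) = 235.5 m³/d.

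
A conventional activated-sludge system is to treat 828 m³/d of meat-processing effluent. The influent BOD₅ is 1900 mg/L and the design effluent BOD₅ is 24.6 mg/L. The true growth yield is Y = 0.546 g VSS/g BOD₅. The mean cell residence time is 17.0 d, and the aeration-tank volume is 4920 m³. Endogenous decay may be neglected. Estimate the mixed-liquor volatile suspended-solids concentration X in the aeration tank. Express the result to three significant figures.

X = Y·Q·ΔS·θ_c / V = 0.546 × 828 × (1900 − 24.6) × 17.0 / 4920 = 2930 mg/L.

X ≈ 2930 mg/L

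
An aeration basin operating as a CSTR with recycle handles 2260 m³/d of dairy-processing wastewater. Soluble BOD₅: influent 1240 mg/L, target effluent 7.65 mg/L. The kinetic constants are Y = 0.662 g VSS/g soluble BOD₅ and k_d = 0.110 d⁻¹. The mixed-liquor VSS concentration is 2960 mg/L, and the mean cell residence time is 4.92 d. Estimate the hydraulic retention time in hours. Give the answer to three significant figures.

τ ≈ 21.1 h

Rearranging the biomass balance for a CMAS with decay, V = Y·Q·ΔS·θ_c / [X·(1+k_d θ_c)] = 0.662 × 2260 × (1240 − 7.65) × 4.92 / [2960 × (1 + 0.110 × 4.92)] = 9.07×10^6 / 4562 = 1988 m³.
Hydraulic retention time τ = V/Q = 1988 / 2260 = 0.8798 d = 21.12 h.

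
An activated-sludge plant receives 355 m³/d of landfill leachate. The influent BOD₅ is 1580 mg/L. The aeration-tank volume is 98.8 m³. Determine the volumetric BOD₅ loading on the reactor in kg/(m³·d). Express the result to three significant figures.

Volumetric loading L_v = Q·S₀ / V = 355 × 1580 g/m³ / 98.80 m³ = 5677 g/(m³·d) = 5.677 kg BOD₅/(m³·d).

L_v ≈ 5.68 kg BOD₅/(m³·d)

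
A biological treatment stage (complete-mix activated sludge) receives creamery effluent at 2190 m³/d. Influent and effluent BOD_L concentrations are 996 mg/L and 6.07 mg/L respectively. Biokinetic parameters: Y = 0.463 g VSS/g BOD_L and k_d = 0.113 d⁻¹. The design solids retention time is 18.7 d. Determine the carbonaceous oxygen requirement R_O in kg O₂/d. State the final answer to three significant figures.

Correct the yield for decay: Y_obs = Y/(1 + k_d θ_c) = 0.463 / (1 + 0.113 × 18.7) = 0.463 / 3.113 = 0.1487.
ΔS = 996 − 6.07 = 989.9 mg/L, so the substrate removal rate is 2190 × 989.9/1000 = 2168 kg BOD_L/d.
P_X = Y_obs·Q·(S₀ − S) = 0.1487 × 2168 = 322.4 kg VSS/d.
R_O = Q·ΔS − 1.42 P_X = 2168 − 457.9 = 1710 kg O₂/d.

R_O ≈ 1710 kg O₂/d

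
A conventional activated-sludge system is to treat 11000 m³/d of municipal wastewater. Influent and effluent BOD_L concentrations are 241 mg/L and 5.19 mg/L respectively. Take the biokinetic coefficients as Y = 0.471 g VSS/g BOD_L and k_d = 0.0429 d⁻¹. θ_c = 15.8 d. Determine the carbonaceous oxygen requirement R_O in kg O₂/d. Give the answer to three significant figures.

R_O ≈ 1560 kg O₂/d

The observed yield is Y_obs = Y/(1 + k_d·θ_c) = 0.471 / (1 + 0.0429 × 15.8) = 0.471 / 1.678 = 0.2807 g VSS per g BOD_L removed.
Substrate removed = Q·(S₀ − S) = 11000 m³/d × (241 − 5.19) g/m³ = 2.59×10^6 g/d = 2594 kg/d.
Net sludge production P_X = 0.2807 × 2594 = 728.2 kg VSS/d.
R_O = Q·(S₀ − S) − 1.42·P_X = 2594 − 1.42 × 728.2 = 1560 kg O₂/d.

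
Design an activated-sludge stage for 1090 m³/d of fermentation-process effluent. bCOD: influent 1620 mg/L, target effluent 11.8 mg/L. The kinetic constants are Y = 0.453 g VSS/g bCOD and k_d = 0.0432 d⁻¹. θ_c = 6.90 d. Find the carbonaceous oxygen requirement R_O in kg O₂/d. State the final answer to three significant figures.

Observed yield with endogenous decay: Y_obs = Y / (1 + k_d·θ_c) = 0.453 / (1 + 0.0432 × 6.90) = 0.453 / 1.298 = 0.3490 g VSS/g bCOD.
Q·(S₀ − S) = 1090 × (1620 − 11.8) × 10⁻³ = 1753 kg/d removed.
Biomass synthesised: P_X = Y_obs × 1753 = 611.7 kg VSS/d.
Carbonaceous O₂ demand = substrate oxidised − cell-mass equivalent = 1753 − 1.42 × 611.7 = 884.3 kg O₂/d.

R_O ≈ 884 kg O₂/d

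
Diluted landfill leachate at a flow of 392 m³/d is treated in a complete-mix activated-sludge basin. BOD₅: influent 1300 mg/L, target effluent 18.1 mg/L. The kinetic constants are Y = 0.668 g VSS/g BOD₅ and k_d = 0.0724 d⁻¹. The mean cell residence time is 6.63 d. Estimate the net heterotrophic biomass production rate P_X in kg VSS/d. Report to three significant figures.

Correct the yield for decay: Y_obs = Y/(1 + k_d θ_c) = 0.668 / (1 + 0.0724 × 6.63) = 0.668 / 1.480 = 0.4513.
ΔS = 1300 − 18.1 = 1282 mg/L, so the substrate removal rate is 392 × 1282/1000 = 502.5 kg BOD₅/d.
Net biomass production P_X = Y_obs × Q·(S₀ − S) = 0.4513 × 502.5 = 226.8 kg VSS/d.

P_X ≈ 227 kg VSS/d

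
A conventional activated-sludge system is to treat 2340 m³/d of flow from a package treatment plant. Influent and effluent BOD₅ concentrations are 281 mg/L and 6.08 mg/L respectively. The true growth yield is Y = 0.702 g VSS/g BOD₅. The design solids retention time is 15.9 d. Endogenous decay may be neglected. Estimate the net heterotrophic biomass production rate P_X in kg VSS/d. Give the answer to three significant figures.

Since k_d ≈ 0, Y_obs = Y = 0.702 g VSS/g BOD₅.
Substrate removed = Q·(S₀ − S) = 2340 m³/d × (281 − 6.08) g/m³ = 6.43×10^5 g/d = 643.3 kg/d.
Net biomass production P_X = Y_obs × Q·(S₀ − S) = 0.7020 × 643.3 = 451.6 kg VSS/d.

P_X ≈ 452 kg VSS/d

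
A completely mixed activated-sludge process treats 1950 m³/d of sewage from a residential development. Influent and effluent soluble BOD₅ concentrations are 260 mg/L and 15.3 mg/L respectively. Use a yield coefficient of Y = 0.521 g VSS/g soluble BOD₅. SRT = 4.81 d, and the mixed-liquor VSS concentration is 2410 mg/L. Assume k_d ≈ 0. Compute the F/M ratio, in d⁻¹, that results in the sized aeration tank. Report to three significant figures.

F/M ≈ 0.424 d⁻¹

Biomass mass balance (decay neglected): V·X = Y·Q·(S₀ − S)·θ_c, so V = 0.521 × 1950 × (260 − 15.3) × 4.81 / 2410 = 496.2 m³.
F/M = applied load / biomass = Q·S₀/(V·X) = 1950 × 260 / (496.2 × 2410) = 0.4240 d⁻¹.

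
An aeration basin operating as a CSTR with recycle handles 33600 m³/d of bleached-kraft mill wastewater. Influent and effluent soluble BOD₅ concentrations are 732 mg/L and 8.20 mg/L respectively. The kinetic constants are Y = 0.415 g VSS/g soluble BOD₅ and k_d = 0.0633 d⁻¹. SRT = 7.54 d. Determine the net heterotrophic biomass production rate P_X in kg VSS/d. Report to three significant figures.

P_X ≈ 6830 kg VSS/d

The observed yield is Y_obs = Y/(1 + k_d·θ_c) = 0.415 / (1 + 0.0633 × 7.54) = 0.415 / 1.477 = 0.2809 g VSS per g soluble BOD₅ removed.
ΔS = 732 − 8.20 = 723.8 mg/L, so the substrate removal rate is 33600 × 723.8/1000 = 24320 kg soluble BOD₅/d.
Net biomass production P_X = Y_obs × Q·(S₀ − S) = 0.2809 × 24320 = 6832 kg VSS/d.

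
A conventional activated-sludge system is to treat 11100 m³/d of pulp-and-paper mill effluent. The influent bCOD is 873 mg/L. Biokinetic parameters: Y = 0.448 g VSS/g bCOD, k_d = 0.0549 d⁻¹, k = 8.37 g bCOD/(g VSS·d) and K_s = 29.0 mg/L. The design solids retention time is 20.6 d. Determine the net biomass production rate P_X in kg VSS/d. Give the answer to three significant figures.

For a completely mixed reactor with recycle the Lawrence–McCarty relation gives S = K_s·(1 + k_d·θ_c) / [θ_c·(Y·k − k_d) − 1] = 29.0 × (1 + 0.0549 × 20.6) / [20.6 × (0.448 × 8.37 − 0.0549) − 1] = 61.80 / 75.11 = 0.8227 mg/L.
Y_obs = Y / (1 + k_d θ_c) = 0.448 / (1 + 0.0549 × 20.6) = 0.448 / 2.131 = 0.2102.
Q·(S₀ − S) = 11100 × (873 − 0.823) × 10⁻³ = 9681 kg/d removed.
P_X = Y_obs · Q(S₀ − S) = 0.2102 × 9681 = 2035 kg VSS/d.

P_X ≈ 2040 kg VSS/d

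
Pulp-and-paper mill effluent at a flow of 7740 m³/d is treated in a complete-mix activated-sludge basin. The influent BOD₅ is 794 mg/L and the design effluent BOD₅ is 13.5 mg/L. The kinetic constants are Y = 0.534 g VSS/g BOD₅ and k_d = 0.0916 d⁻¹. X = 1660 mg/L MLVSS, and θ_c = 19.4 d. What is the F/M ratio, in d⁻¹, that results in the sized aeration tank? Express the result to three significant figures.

From the SRT design equation V = Y Q (S₀−S) θ_c / [X (1 + k_d θ_c)] = 0.534 × 7740 × (794 − 13.5) × 19.4 / [1660 × (1 + 0.0916 × 19.4)] = 6.26×10^7 / 4610 = 13576 m³.
F/M = applied load / biomass = Q·S₀/(V·X) = 7740 × 794 / (13576 × 1660) = 0.2727 d⁻¹.

F/M ≈ 0.273 d⁻¹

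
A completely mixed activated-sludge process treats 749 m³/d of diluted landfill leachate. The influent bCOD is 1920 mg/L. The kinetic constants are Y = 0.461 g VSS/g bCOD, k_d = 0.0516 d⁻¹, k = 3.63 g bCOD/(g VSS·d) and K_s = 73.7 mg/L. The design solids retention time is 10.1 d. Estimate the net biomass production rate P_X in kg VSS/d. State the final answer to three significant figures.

P_X ≈ 434 kg VSS/d

For a completely mixed reactor with recycle the Lawrence–McCarty relation gives S = K_s·(1 + k_d·θ_c) / [θ_c·(Y·k − k_d) − 1] = 73.7 × (1 + 0.0516 × 10.1) / [10.1 × (0.461 × 3.63 − 0.0516) − 1] = 112.1 / 15.38 = 7.289 mg/L.
The observed yield is Y_obs = Y/(1 + k_d·θ_c) = 0.461 / (1 + 0.0516 × 10.1) = 0.461 / 1.521 = 0.3031 g VSS per g bCOD removed.
Substrate removed = Q·(S₀ − S) = 749 m³/d × (1920 − 7.29) g/m³ = 1.43×10^6 g/d = 1433 kg/d.
P_X = Y_obs · Q(S₀ − S) = 0.3031 × 1433 = 434.2 kg VSS/d.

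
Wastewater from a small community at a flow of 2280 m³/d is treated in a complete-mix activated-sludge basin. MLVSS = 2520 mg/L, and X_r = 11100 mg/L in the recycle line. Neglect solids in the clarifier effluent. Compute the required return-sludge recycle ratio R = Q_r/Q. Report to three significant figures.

R ≈ 0.294

Solids balance on the clarifier gives (1+R)X = R·X_r, so R = X/(X_r − X) = 2520 / (11100 − 2520) = 0.2937.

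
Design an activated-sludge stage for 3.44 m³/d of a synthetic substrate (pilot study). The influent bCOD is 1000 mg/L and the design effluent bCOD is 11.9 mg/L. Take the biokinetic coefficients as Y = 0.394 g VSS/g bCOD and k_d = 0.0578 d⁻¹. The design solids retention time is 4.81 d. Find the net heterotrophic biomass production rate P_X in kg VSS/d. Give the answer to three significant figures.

The observed yield is Y_obs = Y/(1 + k_d·θ_c) = 0.394 / (1 + 0.0578 × 4.81) = 0.394 / 1.278 = 0.3083 g VSS per g bCOD removed.
Q·(S₀ − S) = 3.44 × (1000 − 11.9) × 10⁻³ = 3.399 kg/d removed.
So the net sludge growth is P_X = 0.3083 × 3.399 = 1.048 kg VSS/d.

P_X ≈ 1.05 kg VSS/d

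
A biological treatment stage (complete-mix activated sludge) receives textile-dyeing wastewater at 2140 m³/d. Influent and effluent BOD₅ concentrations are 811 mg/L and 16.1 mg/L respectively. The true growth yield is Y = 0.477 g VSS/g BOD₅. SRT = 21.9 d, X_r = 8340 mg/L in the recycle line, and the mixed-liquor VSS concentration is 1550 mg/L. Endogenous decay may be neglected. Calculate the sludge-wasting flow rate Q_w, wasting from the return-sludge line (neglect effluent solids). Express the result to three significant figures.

Q_w ≈ 97.3 m³/d

V·X = Y·Q·ΔS·θ_c gives V = 0.477 × 2140 × (811 − 16.1) × 21.9 / 1550 = 11465 m³.
θ_c = V·X/(Q_w·X_r) when wasting from the recycle, so Q_w = V·X/(θ_c·X_r) = 11465 × 1550 / (21.9 × 8340) = 97.29 m³/d.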